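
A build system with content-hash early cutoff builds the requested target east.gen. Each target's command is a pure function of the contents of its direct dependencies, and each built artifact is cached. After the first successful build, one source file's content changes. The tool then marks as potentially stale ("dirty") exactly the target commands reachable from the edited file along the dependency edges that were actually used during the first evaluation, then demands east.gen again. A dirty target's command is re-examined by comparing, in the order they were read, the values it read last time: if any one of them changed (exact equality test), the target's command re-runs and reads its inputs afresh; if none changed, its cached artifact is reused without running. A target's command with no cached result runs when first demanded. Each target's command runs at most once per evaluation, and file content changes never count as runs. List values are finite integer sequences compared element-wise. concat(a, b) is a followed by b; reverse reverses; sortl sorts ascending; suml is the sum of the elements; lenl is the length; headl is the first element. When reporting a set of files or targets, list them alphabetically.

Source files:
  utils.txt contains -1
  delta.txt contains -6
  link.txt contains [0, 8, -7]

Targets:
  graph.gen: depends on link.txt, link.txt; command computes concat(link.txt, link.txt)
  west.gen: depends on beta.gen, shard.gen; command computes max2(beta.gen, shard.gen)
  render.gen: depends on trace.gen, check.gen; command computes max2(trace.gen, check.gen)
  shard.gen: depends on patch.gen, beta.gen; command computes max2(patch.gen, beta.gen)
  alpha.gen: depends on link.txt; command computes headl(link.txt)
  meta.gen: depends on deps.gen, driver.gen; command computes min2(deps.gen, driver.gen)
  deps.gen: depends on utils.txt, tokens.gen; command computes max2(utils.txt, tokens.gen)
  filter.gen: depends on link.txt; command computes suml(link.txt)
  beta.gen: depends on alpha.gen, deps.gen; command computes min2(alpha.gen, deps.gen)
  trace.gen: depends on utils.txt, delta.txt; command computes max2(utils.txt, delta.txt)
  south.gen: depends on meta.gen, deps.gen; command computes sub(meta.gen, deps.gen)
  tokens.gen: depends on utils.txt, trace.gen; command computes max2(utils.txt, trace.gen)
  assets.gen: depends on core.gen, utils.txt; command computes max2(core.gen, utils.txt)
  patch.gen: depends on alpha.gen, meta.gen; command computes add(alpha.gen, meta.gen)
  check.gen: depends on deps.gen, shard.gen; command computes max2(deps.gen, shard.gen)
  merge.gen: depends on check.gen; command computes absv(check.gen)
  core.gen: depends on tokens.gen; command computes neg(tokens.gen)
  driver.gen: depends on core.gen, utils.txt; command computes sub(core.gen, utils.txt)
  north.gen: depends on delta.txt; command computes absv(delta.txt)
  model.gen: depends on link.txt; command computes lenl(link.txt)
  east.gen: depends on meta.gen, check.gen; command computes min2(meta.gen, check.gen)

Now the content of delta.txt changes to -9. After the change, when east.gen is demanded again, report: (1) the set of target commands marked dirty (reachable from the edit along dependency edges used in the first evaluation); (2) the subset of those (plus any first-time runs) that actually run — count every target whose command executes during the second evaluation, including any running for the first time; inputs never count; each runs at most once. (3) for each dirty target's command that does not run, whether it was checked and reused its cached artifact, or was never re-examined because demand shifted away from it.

First evaluation (everything demanded from the output):
  alpha.gen = headl([0, 8, -7]) = 0
  trace.gen = max2(-1, -6) = -1
  tokens.gen = max2(-1, -1) = -1
  core.gen = neg(-1) = 1
  deps.gen = max2(-1, -1) = -1
  beta.gen = min2(0, -1) = -1
  driver.gen = sub(1, -1) = 2
  meta.gen = min2(-1, 2) = -1
  patch.gen = add(0, -1) = -1
  shard.gen = max2(-1, -1) = -1
  check.gen = max2(-1, -1) = -1
  east.gen = min2(-1, -1) = -1

Propagation after the edit:
  trace.gen: runs — delta.txt -6->-9; result -1 (same value as before).
  tokens.gen: checked — values it read are unchanged (utils.txt unchanged, trace.gen unchanged); reused cached -1 without running.
  core.gen: checked — values it read are unchanged (tokens.gen unchanged); reused cached 1 without running.
  deps.gen: checked — values it read are unchanged (utils.txt unchanged, tokens.gen unchanged); reused cached -1 without running.
  beta.gen: checked — values it read are unchanged (alpha.gen unchanged, deps.gen unchanged); reused cached -1 without running.
  driver.gen: checked — values it read are unchanged (core.gen unchanged, utils.txt unchanged); reused cached 2 without running.
  meta.gen: checked — values it read are unchanged (deps.gen unchanged, driver.gen unchanged); reused cached -1 without running.
  patch.gen: checked — values it read are unchanged (alpha.gen unchanged, meta.gen unchanged); reused cached -1 without running.
  shard.gen: checked — values it read are unchanged (patch.gen unchanged, beta.gen unchanged); reused cached -1 without running.
  check.gen: checked — values it read are unchanged (deps.gen unchanged, shard.gen unchanged); reused cached -1 without running.
  east.gen: checked — values it read are unchanged (meta.gen unchanged, check.gen unchanged); reused cached -1 without running.

Key observation: the change is absorbed at trace.gen — it re-runs but produces the same value, and the output's value is unchanged.

Marked dirty: beta.gen, check.gen, core.gen, deps.gen, driver.gen, east.gen, meta.gen, patch.gen, shard.gen, tokens.gen, trace.gen.
Target commands that run: trace.gen — 1 in total.
Checked but reused from cache: beta.gen, check.gen, core.gen, deps.gen, driver.gen, east.gen, meta.gen, patch.gen, shard.gen, tokens.gen.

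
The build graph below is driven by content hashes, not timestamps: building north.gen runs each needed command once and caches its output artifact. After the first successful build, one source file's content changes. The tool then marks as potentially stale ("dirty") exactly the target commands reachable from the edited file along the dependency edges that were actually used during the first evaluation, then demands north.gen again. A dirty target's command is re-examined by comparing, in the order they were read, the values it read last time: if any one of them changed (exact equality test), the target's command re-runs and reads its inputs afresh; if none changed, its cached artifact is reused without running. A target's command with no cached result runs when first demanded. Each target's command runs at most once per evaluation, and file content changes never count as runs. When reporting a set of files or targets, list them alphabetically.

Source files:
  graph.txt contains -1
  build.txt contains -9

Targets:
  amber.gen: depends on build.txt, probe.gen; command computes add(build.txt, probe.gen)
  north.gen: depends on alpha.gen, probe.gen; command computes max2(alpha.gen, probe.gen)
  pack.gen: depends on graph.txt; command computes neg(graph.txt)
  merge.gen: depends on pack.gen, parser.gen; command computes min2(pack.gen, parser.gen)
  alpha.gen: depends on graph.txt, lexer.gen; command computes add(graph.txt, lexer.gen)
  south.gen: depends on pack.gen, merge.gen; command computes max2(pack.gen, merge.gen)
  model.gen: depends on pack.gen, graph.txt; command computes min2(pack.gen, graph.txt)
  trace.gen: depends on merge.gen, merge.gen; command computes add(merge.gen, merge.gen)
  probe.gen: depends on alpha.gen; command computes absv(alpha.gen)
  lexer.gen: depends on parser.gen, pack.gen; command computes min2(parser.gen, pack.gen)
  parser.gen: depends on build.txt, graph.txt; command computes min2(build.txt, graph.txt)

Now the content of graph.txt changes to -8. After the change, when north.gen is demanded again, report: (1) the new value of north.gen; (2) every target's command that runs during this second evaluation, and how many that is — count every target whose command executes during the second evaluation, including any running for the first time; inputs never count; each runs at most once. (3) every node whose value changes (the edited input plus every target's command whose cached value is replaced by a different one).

north.gen now evaluates to 17.
Run set: alpha.gen, lexer.gen, north.gen, pack.gen, parser.gen, probe.gen (6 run).
Changed values: alpha.gen, graph.txt, north.gen, pack.gen, probe.gen.

Initial pass — values computed on the first demand:
  pack.gen = neg(-1) = 1
  parser.gen = min2(-9, -1) = -9
  lexer.gen = min2(-9, 1) = -9
  alpha.gen = add(-1, -9) = -10
  probe.gen = absv(-10) = 10
  north.gen = max2(-10, 10) = 10

Second demand — change propagation:
  pack.gen: re-runs because graph.txt -1->-8; new result 8.
  parser.gen: re-runs because graph.txt -1->-8; new result -9 (unchanged).
  lexer.gen: re-runs because pack.gen 1->8; new result -9 (unchanged).
  alpha.gen: re-runs because graph.txt -1->-8; new result -17.
  probe.gen: re-runs because alpha.gen -10->-17; new result 17.
  north.gen: re-runs because alpha.gen -10->-17; probe.gen 10->17; new result 17.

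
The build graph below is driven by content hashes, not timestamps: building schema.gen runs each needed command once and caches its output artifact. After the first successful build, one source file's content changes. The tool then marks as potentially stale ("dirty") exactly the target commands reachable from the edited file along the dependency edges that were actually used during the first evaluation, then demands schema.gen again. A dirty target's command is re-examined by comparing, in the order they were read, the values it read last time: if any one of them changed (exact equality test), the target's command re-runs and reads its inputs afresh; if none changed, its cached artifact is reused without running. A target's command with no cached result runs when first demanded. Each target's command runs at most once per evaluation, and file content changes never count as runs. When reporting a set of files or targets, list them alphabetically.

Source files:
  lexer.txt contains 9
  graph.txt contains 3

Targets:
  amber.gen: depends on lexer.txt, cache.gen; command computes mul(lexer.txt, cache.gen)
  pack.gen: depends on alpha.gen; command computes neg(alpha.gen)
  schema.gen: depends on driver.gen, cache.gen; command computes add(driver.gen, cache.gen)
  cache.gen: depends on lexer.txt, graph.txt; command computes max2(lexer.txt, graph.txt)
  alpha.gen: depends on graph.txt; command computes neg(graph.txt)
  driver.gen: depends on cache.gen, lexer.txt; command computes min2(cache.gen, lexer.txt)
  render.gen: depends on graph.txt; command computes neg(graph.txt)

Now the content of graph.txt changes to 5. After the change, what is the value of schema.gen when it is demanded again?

Initial pass — values computed on the first demand:
  cache.gen = max2(9, 3) = 9
  driver.gen = min2(9, 9) = 9
  schema.gen = add(9, 9) = 18

Second demand — change propagation:
  cache.gen: re-runs because graph.txt 3->5; new result 9 (unchanged).
  driver.gen: re-examined; everything it read last time is the same (cache.gen unchanged, lexer.txt unchanged) — cache 9 kept, no run.
  schema.gen: re-examined; everything it read last time is the same (driver.gen unchanged, cache.gen unchanged) — cache 18 kept, no run.

The important point: cache.gen recomputes to an identical value, and the output ends up unchanged.

schema.gen now evaluates to 18.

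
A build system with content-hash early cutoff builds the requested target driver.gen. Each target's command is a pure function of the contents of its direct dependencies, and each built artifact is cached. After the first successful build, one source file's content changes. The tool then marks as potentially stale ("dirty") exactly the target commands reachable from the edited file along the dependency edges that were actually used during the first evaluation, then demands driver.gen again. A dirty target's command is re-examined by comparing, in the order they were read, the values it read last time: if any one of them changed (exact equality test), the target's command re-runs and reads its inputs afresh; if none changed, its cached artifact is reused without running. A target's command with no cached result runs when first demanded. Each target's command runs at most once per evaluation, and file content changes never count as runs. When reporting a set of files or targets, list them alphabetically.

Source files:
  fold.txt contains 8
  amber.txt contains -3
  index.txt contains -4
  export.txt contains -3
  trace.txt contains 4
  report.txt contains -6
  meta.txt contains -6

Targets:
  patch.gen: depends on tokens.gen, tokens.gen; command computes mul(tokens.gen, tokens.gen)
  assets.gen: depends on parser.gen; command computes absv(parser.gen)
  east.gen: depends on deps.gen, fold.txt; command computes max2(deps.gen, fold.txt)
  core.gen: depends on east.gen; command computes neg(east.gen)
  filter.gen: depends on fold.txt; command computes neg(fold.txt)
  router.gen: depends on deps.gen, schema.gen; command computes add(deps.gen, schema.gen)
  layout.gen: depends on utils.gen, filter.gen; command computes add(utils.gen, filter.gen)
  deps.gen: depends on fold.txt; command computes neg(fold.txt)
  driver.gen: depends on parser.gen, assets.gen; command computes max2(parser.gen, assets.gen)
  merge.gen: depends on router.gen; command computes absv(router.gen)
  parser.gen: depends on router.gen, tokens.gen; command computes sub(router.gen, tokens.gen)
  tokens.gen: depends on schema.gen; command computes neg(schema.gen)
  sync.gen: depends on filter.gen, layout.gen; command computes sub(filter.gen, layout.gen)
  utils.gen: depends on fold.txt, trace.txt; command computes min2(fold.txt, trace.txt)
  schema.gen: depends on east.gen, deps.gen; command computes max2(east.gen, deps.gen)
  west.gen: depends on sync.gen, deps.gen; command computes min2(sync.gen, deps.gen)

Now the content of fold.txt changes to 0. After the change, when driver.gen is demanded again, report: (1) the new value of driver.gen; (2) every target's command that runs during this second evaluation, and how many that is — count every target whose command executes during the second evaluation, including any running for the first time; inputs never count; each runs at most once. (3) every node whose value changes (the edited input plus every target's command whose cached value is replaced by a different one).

New value of driver.gen: 0.
Target commands that run: assets.gen, deps.gen, driver.gen, east.gen, parser.gen, router.gen, schema.gen, tokens.gen — 8 in total.
Values that change: assets.gen, deps.gen, driver.gen, east.gen, fold.txt, parser.gen, schema.gen, tokens.gen.

First evaluation (everything demanded from the output):
  deps.gen = neg(8) = -8
  east.gen = max2(-8, 8) = 8
  schema.gen = max2(8, -8) = 8
  router.gen = add(-8, 8) = 0
  tokens.gen = neg(8) = -8
  parser.gen = sub(0, -8) = 8
  assets.gen = absv(8) = 8
  driver.gen = max2(8, 8) = 8

Propagation after the edit:
  deps.gen: runs — fold.txt 8->0; result 0.
  east.gen: runs — deps.gen -8->0; fold.txt 8->0; result 0.
  schema.gen: runs — east.gen 8->0; deps.gen -8->0; result 0.
  router.gen: runs — deps.gen -8->0; schema.gen 8->0; result 0 (same value as before).
  tokens.gen: runs — schema.gen 8->0; result 0.
  parser.gen: runs — tokens.gen -8->0; result 0.
  assets.gen: runs — parser.gen 8->0; result 0.
  driver.gen: runs — parser.gen 8->0; assets.gen 8->0; result 0.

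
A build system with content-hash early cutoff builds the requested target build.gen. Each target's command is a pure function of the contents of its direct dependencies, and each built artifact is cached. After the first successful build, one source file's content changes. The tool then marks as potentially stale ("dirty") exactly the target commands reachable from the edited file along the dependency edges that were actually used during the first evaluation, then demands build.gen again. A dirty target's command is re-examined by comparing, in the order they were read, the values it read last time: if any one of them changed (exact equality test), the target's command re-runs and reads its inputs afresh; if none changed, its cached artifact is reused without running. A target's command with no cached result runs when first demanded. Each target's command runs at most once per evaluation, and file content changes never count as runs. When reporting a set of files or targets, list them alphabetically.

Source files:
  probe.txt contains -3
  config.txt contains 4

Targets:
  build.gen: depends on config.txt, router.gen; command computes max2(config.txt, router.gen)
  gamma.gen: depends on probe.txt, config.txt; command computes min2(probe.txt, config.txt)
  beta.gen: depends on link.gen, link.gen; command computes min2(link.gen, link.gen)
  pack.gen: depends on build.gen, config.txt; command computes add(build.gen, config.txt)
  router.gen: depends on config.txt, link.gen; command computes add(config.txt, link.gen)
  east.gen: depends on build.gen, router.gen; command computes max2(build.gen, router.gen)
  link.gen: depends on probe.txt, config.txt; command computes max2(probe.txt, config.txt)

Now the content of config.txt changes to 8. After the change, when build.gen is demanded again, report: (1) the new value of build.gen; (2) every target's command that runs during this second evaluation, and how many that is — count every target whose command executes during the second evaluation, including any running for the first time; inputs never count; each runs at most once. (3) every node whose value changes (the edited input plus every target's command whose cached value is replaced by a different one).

First evaluation (everything demanded from the output):
  link.gen = max2(-3, 4) = 4
  router.gen = add(4, 4) = 8
  build.gen = max2(4, 8) = 8

Propagation after the edit:
  link.gen: runs — config.txt 4->8; result 8.
  router.gen: runs — config.txt 4->8; link.gen 4->8; result 16.
  build.gen: runs — config.txt 4->8; router.gen 8->16; result 16.

New value of build.gen: 16.
Target commands that run: build.gen, link.gen, router.gen — 3 in total.
Values that change: build.gen, config.txt, link.gen, router.gen.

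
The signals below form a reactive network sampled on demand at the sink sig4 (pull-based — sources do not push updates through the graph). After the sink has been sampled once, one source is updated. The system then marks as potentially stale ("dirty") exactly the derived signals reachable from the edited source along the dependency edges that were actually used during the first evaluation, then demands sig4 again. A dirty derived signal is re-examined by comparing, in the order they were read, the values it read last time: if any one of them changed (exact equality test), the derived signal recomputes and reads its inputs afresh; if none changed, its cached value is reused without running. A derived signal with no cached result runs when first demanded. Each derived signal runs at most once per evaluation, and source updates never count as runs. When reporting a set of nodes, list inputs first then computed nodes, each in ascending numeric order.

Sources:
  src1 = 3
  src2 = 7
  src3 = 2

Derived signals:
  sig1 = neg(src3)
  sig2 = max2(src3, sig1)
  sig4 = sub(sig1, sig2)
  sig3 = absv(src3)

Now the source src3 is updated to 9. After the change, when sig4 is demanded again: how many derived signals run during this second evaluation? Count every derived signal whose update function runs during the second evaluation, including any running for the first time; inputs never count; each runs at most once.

Run set: sig1, sig2, sig4 (3 run).

Initial pass — values computed on the first demand:
  sig1 = neg(2) = -2
  sig2 = max2(2, -2) = 2
  sig4 = sub(-2, 2) = -4

Second demand — change propagation:
  sig1: re-runs because src3 2->9; new result -9.
  sig2: re-runs because src3 2->9; sig1 -2->-9; new result 9.
  sig4: re-runs because sig1 -2->-9; sig2 2->9; new result -18.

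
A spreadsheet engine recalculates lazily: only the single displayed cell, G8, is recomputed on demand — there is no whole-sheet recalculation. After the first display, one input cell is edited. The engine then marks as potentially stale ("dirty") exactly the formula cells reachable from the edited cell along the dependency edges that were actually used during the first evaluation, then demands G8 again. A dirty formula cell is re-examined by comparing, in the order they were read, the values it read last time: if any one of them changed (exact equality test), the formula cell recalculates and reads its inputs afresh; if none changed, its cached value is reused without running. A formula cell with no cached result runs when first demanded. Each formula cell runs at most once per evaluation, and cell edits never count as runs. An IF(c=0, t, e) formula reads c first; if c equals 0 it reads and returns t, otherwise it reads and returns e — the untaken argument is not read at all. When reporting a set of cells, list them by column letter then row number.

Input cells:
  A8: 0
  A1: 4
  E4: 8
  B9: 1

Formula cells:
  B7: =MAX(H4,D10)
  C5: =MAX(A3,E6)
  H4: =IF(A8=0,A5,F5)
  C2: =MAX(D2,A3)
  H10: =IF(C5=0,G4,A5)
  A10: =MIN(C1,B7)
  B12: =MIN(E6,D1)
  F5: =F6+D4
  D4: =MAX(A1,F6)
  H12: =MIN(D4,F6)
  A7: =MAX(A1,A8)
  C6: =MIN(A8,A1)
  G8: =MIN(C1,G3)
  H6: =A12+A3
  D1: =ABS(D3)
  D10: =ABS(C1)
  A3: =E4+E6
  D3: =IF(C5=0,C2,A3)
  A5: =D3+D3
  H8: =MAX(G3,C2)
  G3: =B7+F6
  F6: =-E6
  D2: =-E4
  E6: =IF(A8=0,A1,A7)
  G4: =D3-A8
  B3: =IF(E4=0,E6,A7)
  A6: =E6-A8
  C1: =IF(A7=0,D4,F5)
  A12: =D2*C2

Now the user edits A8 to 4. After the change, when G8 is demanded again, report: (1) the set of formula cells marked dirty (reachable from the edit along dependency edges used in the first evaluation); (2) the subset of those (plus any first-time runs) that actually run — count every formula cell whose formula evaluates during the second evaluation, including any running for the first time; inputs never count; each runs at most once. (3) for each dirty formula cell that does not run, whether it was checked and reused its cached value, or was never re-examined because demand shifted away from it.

Marked dirty: A3, A5, A7, B7, C1, C5, D3, D4, D10, E6, F5, F6, G3, G8, H4.
Formula cells that run: A7, B7, E6, G3, G8, H4 — 6 in total.
Checked but reused from cache: C1, D4, D10, F5, F6.
Never re-examined (demand shifted away): A3, A5, C5, D3.
Key observation: a condition flipped, so demand moved to the other branch — A3, A5, C5, D3 are never re-examined.

First evaluation (everything demanded from the output):
  A7 = MAX(4, 0) = 4
  E6 = IF(A8=0: A8=0 -> then branch A1) = 4
  A3 = 8 + 4 = 12
  C5 = MAX(12, 4) = 12
  D3 = IF(C5=0: C5=12 -> else branch A3) = 12
  A5 = 12 + 12 = 24
  F6 = -(4) = -4
  D4 = MAX(4, -4) = 4
  F5 = -4 + 4 = 0
  C1 = IF(A7=0: A7=4 -> else branch F5) = 0
  D10 = ABS(0) = 0
  H4 = IF(A8=0: A8=0 -> then branch A5) = 24
  B7 = MAX(24, 0) = 24
  G3 = 24 + -4 = 20
  G8 = MIN(0, 20) = 0

Propagation after the edit:
  A7: runs — A8 0->4; result 4 (same value as before).
  E6: runs — A8 0->4; result 4 (same value as before).
  A3: marked dirty but never re-examined — demand shifted away from it.
  C5: marked dirty but never re-examined — demand shifted away from it.
  D3: marked dirty but never re-examined — demand shifted away from it.
  A5: marked dirty but never re-examined — demand shifted away from it.
  F6: checked — values it read are unchanged (E6 unchanged); reused cached -4 without running.
  D4: checked — values it read are unchanged (A1 unchanged, F6 unchanged); reused cached 4 without running.
  F5: checked — values it read are unchanged (F6 unchanged, D4 unchanged); reused cached 0 without running.
  C1: checked — values it read are unchanged (A7 unchanged, F5 unchanged); reused cached 0 without running.
  D10: checked — values it read are unchanged (C1 unchanged); reused cached 0 without running.
  H4: runs — A8 0->4; result 0.
  B7: runs — H4 24->0; result 0.
  G3: runs — B7 24->0; result -4.
  G8: runs — G3 20->-4; result -4.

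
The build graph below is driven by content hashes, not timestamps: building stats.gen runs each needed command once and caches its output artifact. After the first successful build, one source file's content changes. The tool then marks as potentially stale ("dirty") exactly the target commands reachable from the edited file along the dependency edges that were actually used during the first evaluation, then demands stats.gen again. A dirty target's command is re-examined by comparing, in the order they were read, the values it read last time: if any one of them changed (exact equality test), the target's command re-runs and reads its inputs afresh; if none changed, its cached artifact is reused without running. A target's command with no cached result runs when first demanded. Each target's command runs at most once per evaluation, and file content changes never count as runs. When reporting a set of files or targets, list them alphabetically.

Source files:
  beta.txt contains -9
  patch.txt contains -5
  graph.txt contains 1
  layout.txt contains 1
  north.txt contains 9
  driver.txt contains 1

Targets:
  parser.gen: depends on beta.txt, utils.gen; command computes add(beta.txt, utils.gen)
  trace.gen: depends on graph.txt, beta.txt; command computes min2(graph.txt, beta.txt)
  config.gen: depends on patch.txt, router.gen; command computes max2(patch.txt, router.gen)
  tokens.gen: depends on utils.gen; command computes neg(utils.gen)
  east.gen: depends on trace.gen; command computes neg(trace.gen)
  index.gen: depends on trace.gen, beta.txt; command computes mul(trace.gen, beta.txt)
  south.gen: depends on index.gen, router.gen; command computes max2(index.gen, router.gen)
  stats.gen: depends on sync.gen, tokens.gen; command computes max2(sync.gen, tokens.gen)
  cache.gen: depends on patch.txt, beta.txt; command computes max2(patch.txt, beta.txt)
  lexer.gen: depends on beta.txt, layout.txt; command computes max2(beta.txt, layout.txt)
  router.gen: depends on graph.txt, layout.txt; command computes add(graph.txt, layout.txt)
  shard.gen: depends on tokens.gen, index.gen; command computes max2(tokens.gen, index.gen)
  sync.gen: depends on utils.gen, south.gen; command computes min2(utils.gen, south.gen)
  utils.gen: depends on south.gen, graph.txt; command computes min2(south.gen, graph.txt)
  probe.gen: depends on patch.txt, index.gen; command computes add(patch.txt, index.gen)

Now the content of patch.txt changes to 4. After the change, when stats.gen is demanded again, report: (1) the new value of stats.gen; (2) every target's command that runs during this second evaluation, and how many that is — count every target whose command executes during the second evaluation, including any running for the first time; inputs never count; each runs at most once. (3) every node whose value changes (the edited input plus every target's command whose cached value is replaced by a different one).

Initial pass — values computed on the first demand:
  router.gen = add(1, 1) = 2
  trace.gen = min2(1, -9) = -9
  index.gen = mul(-9, -9) = 81
  south.gen = max2(81, 2) = 81
  utils.gen = min2(81, 1) = 1
  sync.gen = min2(1, 81) = 1
  tokens.gen = neg(1) = -1
  stats.gen = max2(1, -1) = 1

Second demand — change propagation:
  no demanded computation ever read patch.txt, so the edit dirties nothing and nothing runs.

The important point: nothing the output needs ever reads patch.txt, so the edit is invisible to it.

stats.gen now evaluates to 1.
Run set: none (0 run).
Changed values: patch.txt.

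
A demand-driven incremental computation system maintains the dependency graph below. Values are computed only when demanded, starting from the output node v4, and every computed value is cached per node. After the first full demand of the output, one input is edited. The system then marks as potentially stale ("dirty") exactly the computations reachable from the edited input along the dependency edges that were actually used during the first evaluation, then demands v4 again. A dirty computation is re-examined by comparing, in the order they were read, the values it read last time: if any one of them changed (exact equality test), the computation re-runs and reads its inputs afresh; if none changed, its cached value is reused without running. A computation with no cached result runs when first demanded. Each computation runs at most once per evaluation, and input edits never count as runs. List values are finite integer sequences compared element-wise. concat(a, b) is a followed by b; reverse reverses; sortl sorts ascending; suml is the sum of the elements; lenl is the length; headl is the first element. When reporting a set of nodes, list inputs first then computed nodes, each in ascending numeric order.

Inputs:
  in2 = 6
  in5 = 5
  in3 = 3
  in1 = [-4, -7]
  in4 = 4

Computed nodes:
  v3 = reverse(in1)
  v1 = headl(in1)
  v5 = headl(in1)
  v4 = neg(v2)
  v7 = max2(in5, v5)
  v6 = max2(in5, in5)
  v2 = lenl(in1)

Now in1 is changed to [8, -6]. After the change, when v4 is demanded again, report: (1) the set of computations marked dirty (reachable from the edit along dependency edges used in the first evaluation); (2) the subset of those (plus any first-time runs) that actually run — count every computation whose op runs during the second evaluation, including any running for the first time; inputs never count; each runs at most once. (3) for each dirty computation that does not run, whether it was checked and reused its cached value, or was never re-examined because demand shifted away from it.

First evaluation (everything demanded from the output):
  v2 = lenl([-4, -7]) = 2
  v4 = neg(2) = -2

Propagation after the edit:
  v2: runs — in1 [-4, -7]->[8, -6]; result 2 (same value as before).
  v4: checked — values it read are unchanged (v2 unchanged); reused cached -2 without running.

Key observation: the change is absorbed at v2 — it re-runs but produces the same value, and the output's value is unchanged.

Marked dirty: v2, v4.
Computations that run: v2 — 1 in total.
Checked but reused from cache: v4.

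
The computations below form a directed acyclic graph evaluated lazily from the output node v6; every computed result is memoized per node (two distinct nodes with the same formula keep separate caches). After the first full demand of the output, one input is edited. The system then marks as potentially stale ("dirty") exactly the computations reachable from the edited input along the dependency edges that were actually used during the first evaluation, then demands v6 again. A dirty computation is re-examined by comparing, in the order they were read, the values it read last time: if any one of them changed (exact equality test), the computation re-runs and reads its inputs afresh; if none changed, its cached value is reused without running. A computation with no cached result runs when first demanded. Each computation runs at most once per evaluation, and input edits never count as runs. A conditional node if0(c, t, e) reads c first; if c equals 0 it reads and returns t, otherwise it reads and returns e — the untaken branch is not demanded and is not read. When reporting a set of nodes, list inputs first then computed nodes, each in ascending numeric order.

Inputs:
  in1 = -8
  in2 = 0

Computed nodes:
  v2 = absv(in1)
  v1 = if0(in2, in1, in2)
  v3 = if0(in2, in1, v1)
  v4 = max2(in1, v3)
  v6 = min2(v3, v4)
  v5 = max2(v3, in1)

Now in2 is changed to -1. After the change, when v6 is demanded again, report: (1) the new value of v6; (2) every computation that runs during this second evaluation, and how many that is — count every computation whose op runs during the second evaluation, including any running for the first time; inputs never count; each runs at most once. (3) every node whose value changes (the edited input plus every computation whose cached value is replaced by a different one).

Demanding v6 again yields -1.
4 computations run: v1, v3, v4, v6.
The nodes whose values change: in2, v3, v4, v6.
Note the branch switch — v1 had no cache and runs now for the first time.

First demand of the output computes:
  v3 = if0(in2=0 -> then branch in1) = -8
  v4 = max2(-8, -8) = -8
  v6 = min2(-8, -8) = -8

After the edit, cleaning proceeds:
  v1: had never run; runs now, result -1.
  v3: a read changed (in2 0->-1) — executes, giving -1.
  v4: a read changed (v3 -8->-1) — executes, giving -1.
  v6: a read changed (v3 -8->-1; v4 -8->-1) — executes, giving -1.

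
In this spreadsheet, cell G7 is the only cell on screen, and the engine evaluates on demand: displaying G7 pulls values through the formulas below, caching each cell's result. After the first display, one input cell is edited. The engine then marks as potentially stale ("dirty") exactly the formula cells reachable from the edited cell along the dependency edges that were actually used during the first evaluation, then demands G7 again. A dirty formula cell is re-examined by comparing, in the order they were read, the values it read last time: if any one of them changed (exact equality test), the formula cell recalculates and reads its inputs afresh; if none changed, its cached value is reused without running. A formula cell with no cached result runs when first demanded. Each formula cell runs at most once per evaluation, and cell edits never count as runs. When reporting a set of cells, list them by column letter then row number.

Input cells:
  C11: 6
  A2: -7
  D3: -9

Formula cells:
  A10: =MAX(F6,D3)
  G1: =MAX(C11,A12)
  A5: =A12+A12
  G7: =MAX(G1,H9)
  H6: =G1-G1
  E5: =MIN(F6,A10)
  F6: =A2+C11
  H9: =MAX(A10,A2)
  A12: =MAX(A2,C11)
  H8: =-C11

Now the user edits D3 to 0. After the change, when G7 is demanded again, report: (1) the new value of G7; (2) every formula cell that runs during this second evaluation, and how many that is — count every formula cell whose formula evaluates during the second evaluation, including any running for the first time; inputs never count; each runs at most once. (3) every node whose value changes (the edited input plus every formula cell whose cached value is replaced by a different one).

Initial pass — values computed on the first demand:
  A12 = MAX(-7, 6) = 6
  F6 = -7 + 6 = -1
  A10 = MAX(-1, -9) = -1
  G1 = MAX(6, 6) = 6
  H9 = MAX(-1, -7) = -1
  G7 = MAX(6, -1) = 6

Second demand — change propagation:
  A10: re-runs because D3 -9->0; new result 0.
  H9: re-runs because A10 -1->0; new result 0.
  G7: re-runs because H9 -1->0; new result 6 (unchanged).

G7 now evaluates to 6.
Run set: A10, G7, H9 (3 run).
Changed values: A10, D3, H9.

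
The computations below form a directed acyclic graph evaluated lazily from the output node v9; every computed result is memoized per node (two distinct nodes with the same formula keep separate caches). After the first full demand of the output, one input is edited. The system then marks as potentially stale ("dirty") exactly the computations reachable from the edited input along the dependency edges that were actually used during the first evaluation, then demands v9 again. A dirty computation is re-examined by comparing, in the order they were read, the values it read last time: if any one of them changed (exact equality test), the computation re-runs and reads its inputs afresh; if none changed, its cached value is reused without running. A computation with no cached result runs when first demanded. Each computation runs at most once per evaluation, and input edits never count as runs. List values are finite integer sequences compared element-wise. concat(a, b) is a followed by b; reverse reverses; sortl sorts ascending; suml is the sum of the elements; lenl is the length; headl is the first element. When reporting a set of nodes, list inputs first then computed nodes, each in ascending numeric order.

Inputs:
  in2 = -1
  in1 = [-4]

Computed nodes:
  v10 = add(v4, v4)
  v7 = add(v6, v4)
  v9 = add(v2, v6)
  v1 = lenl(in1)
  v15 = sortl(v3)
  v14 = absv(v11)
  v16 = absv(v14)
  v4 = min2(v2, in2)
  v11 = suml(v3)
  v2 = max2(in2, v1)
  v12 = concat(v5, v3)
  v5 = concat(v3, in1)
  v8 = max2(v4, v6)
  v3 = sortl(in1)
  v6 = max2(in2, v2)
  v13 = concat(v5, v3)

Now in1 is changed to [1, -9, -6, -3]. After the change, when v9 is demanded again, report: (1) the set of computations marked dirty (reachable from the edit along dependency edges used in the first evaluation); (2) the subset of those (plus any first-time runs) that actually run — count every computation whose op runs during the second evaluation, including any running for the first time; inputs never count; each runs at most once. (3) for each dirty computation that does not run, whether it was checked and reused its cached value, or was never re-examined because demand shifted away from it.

The edit dirties: v1, v2, v6, v9.
4 computations run: v1, v2, v6, v9.
No dirty computation escaped a run.

First demand of the output computes:
  v1 = lenl([-4]) = 1
  v2 = max2(-1, 1) = 1
  v6 = max2(-1, 1) = 1
  v9 = add(1, 1) = 2

After the edit, cleaning proceeds:
  v1: a read changed (in1 [-4]->[1, -9, -6, -3]) — executes, giving 4.
  v2: a read changed (v1 1->4) — executes, giving 4.
  v6: a read changed (v2 1->4) — executes, giving 4.
  v9: a read changed (v2 1->4; v6 1->4) — executes, giving 8.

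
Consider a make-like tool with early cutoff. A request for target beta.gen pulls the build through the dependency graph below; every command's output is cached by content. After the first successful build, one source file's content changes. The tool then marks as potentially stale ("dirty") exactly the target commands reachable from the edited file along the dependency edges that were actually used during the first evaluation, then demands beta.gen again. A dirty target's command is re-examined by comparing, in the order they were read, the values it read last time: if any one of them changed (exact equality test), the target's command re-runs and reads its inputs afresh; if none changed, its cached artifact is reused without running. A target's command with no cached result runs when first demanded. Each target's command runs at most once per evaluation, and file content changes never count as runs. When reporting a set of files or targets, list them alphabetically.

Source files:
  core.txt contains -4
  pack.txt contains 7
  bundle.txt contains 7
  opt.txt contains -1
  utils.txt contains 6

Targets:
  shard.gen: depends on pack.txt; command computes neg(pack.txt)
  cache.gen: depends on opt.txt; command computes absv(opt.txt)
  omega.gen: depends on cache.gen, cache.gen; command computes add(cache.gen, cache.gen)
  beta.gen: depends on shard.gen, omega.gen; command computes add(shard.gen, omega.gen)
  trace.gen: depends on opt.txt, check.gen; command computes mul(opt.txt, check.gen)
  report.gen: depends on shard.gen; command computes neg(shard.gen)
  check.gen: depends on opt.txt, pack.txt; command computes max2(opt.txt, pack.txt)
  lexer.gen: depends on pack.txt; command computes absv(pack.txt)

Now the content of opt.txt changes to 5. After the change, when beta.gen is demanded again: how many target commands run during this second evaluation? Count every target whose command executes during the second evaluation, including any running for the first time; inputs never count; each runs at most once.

First demand of the output computes:
  cache.gen = absv(-1) = 1
  omega.gen = add(1, 1) = 2
  shard.gen = neg(7) = -7
  beta.gen = add(-7, 2) = -5

After the edit, cleaning proceeds:
  cache.gen: a read changed (opt.txt -1->5) — executes, giving 5.
  omega.gen: a read changed (cache.gen 1->5; cache.gen 1->5) — executes, giving 10.
  beta.gen: a read changed (omega.gen 2->10) — executes, giving 3.

3 target commands run: beta.gen, cache.gen, omega.gen.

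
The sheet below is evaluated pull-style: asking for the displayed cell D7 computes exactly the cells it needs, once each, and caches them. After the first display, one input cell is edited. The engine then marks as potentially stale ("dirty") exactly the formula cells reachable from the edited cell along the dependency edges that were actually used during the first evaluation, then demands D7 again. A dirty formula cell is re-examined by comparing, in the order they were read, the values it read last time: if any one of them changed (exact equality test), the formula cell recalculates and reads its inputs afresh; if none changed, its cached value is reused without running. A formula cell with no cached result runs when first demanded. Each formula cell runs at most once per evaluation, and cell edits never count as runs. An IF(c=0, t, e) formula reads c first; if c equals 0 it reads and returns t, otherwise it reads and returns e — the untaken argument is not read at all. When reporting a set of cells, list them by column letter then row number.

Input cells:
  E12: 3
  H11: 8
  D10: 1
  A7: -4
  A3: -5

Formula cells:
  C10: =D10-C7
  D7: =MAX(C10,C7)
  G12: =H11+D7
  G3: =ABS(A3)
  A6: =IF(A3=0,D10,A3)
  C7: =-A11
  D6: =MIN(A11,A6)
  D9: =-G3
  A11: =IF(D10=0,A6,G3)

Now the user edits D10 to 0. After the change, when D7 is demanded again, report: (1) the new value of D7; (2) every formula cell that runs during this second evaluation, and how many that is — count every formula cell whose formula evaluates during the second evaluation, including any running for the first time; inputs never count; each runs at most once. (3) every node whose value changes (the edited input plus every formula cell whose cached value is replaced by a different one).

First demand of the output computes:
  G3 = ABS(-5) = 5
  A11 = IF(D10=0: D10=1 -> else branch G3) = 5
  C7 = -(5) = -5
  C10 = 1 - -5 = 6
  D7 = MAX(6, -5) = 6

After the edit, cleaning proceeds:
  A6: had never run; runs now, result -5.
  A11: a read changed (D10 1->0) — executes, giving -5.
  C7: a read changed (A11 5->-5) — executes, giving 5.
  C10: a read changed (D10 1->0; C7 -5->5) — executes, giving -5.
  D7: a read changed (C10 6->-5; C7 -5->5) — executes, giving 5.

Note the branch switch — A6 had no cache and runs now for the first time.

Demanding D7 again yields 5.
5 formula cells run: A6, A11, C7, C10, D7.
The nodes whose values change: A11, C7, C10, D7, D10.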